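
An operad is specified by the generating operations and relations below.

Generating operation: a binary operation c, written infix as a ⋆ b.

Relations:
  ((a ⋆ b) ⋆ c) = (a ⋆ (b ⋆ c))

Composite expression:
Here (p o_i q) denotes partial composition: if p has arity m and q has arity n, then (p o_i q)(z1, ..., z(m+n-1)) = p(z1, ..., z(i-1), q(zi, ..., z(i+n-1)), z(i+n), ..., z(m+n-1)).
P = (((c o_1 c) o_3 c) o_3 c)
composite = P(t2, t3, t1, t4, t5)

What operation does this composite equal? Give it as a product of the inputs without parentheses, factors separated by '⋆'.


t2 ⋆ t3 ⋆ t1 ⋆ t4 ⋆ t5

Key point: c is associative — brackets drop, the t-order remains.
(t2 ⋆ t3) spells out as t2 ⋆ t3
(t1 ⋆ t4) spells out as t1 ⋆ t4
((t1 ⋆ t4) ⋆ t5) spells out as t1 ⋆ t4 ⋆ t5
((t2 ⋆ t3) ⋆ ((t1 ⋆ t4) ⋆ t5)) spells out as t2 ⋆ t3 ⋆ t1 ⋆ t4 ⋆ t5


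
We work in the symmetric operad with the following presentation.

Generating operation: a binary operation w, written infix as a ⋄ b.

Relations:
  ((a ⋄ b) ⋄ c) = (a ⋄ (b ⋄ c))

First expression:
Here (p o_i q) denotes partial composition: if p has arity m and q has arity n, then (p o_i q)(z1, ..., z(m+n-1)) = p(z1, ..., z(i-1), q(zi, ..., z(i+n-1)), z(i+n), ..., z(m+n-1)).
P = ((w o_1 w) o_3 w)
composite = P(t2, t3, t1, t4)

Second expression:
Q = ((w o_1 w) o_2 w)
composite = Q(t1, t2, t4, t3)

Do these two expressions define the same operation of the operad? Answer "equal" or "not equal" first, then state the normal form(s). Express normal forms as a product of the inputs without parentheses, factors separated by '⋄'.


not equal; first: t2 ⋄ t3 ⋄ t1 ⋄ t4; second: t1 ⋄ t2 ⋄ t4 ⋄ t3

Normal form of the first expression: t2 ⋄ t3 ⋄ t1 ⋄ t4
Normal form of the second expression: t1 ⋄ t2 ⋄ t4 ⋄ t3
They disagree, so not equal.


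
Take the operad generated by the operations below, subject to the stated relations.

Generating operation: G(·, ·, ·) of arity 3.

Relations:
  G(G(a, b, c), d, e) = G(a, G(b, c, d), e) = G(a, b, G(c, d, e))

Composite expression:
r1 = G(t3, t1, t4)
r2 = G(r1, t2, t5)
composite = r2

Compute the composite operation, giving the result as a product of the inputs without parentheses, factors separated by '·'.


t3 · t1 · t4 · t2 · t5


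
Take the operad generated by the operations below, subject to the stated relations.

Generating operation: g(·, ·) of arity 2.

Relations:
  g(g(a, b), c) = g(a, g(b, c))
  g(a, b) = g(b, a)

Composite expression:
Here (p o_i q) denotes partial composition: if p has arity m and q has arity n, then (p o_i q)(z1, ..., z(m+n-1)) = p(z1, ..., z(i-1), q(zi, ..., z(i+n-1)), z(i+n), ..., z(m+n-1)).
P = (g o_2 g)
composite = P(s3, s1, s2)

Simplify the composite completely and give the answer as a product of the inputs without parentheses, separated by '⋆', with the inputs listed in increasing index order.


s1 ⋆ s2 ⋆ s3

Both nesting and order wash out for g; what remains is which s's occur.
g(s1, s2) unparenthesizes to s1 ⋆ s2
g(s3, g(s1, s2)) unparenthesizes to s3 ⋆ s1 ⋆ s2
sorting the factors by input index: s1 ⋆ s2 ⋆ s3


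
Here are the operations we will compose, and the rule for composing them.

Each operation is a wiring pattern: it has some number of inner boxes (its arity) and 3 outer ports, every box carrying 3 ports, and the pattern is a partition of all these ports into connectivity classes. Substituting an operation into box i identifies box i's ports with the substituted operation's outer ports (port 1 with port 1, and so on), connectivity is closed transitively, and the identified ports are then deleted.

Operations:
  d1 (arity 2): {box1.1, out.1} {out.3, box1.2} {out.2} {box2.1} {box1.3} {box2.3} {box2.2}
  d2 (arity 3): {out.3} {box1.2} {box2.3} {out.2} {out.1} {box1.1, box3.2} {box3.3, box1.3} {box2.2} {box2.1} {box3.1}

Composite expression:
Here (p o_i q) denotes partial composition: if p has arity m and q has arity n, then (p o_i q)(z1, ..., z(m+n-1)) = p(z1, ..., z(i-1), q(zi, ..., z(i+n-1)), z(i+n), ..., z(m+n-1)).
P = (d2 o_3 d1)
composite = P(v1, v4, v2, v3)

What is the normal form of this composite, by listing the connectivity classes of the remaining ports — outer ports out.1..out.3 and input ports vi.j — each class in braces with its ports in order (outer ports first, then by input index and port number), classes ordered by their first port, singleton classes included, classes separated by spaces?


{out.1} {out.2} {out.3} {v1.1} {v1.2} {v1.3, v2.2} {v2.1} {v2.3} {v3.1} {v3.2} {v3.3} {v4.1} {v4.2} {v4.3}


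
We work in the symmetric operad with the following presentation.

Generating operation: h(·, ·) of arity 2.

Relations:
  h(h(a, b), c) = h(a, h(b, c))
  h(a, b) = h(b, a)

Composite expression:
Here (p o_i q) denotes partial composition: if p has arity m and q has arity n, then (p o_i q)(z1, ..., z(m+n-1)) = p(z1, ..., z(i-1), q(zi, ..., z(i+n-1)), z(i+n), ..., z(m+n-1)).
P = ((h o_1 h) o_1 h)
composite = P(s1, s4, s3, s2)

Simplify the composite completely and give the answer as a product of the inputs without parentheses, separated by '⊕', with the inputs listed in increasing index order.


s1 ⊕ s2 ⊕ s3 ⊕ s4

Both nesting and order wash out for h; what remains is which s's occur.
h(s1, s4) flattens to s1 ⊕ s4
h(h(s1, s4), s3) flattens to s1 ⊕ s4 ⊕ s3
h(h(h(s1, s4), s3), s2) flattens to s1 ⊕ s4 ⊕ s3 ⊕ s2
commutativity sorts the factors: s1 ⊕ s2 ⊕ s3 ⊕ s4


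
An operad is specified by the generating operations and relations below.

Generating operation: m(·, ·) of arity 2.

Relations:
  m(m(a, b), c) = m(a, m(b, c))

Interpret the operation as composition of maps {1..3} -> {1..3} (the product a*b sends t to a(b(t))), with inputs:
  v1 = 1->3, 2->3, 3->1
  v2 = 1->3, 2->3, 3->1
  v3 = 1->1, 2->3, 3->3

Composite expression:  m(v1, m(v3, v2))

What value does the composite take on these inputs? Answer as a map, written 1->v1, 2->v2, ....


1->1, 2->1, 3->3

m(v3, v2) = 1->3, 2->3, 3->1
m(v1, m(v3, v2)) = 1->1, 2->1, 3->3


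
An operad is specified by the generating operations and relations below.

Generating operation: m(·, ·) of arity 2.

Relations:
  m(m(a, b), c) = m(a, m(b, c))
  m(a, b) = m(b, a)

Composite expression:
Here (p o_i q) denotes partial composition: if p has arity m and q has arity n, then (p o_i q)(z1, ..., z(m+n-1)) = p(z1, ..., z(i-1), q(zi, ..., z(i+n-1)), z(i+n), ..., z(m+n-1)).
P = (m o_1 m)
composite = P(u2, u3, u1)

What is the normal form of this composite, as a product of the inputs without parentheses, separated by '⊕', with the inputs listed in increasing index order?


u1 ⊕ u2 ⊕ u3


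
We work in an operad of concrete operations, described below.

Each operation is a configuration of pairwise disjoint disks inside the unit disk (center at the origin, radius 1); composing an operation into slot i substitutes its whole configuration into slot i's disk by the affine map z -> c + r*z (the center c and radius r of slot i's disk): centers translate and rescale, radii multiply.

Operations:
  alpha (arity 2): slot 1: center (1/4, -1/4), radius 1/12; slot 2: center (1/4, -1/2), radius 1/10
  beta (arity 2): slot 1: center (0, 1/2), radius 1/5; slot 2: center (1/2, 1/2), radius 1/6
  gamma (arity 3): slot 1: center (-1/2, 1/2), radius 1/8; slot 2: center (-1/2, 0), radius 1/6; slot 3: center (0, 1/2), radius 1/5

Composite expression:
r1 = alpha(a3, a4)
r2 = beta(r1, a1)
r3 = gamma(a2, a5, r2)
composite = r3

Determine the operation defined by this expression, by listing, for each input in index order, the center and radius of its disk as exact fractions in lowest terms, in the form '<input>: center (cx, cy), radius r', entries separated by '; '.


a1: center (1/10, 3/5), radius 1/30; a2: center (-1/2, 1/2), radius 1/8; a3: center (1/100, 59/100), radius 1/300; a4: center (1/100, 29/50), radius 1/250; a5: center (-1/2, 0), radius 1/6

Nesting under gamma composes maps z -> c + r*z down each a-path.
a2 passes through 1 substitution, ending at center (-1/2, 1/2), radius 1/8
a5 passes through 1 substitution, ending at center (-1/2, 0), radius 1/6
a3 passes through 3 substitutions, ending at center (1/100, 59/100), radius 1/300
a4 passes through 3 substitutions, ending at center (1/100, 29/50), radius 1/250
a1 passes through 2 substitutions, ending at center (1/10, 3/5), radius 1/30


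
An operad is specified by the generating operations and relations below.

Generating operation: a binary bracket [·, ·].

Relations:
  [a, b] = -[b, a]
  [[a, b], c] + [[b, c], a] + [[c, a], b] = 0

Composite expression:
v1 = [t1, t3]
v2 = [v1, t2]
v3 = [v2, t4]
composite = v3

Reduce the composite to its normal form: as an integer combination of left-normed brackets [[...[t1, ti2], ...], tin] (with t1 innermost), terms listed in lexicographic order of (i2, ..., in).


[[[t1, t3], t2], t4]

Skip Jacobi rewriting: expand, keep t1-initial words, read off terms.
Composite bracket: [[[t1, t3], t2], t4]
Full expansion: 8 signed words from ab - ba (2^3 = 8).
Coefficients come from the t1-initial words:
  from t1t3t2t4, sign +1: term +[[[t1, t3], t2], t4]


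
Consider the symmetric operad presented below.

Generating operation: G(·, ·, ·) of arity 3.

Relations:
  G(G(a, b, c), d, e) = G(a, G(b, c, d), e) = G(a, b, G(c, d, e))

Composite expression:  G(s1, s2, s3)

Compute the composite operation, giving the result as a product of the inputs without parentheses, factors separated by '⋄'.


s1 ⋄ s2 ⋄ s3

The G-tree's shape is irrelevant; the s-reading-order decides.
G(s1, s2, s3) flattens to s1 ⋄ s2 ⋄ s3


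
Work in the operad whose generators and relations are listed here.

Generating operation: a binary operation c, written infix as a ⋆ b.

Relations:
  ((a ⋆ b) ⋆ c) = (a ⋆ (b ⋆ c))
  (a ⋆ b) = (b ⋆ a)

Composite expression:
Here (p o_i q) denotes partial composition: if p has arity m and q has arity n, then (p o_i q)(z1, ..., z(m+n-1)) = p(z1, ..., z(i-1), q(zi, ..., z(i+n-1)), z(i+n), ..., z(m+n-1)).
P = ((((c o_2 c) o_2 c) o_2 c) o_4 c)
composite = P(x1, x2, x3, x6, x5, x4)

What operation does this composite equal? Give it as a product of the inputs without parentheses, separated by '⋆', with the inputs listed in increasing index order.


x1 ⋆ x2 ⋆ x3 ⋆ x4 ⋆ x5 ⋆ x6

With c associative and commutative, the x-input set is all that matters.
(x2 ⋆ x3) spells out as x2 ⋆ x3
(x6 ⋆ x5) spells out as x6 ⋆ x5
((x2 ⋆ x3) ⋆ (x6 ⋆ x5)) spells out as x2 ⋆ x3 ⋆ x6 ⋆ x5
(((x2 ⋆ x3) ⋆ (x6 ⋆ x5)) ⋆ x4) spells out as x2 ⋆ x3 ⋆ x6 ⋆ x5 ⋆ x4
(x1 ⋆ (((x2 ⋆ x3) ⋆ (x6 ⋆ x5)) ⋆ x4)) spells out as x1 ⋆ x2 ⋆ x3 ⋆ x6 ⋆ x5 ⋆ x4
commutativity sorts the factors: x1 ⋆ x2 ⋆ x3 ⋆ x4 ⋆ x5 ⋆ x6


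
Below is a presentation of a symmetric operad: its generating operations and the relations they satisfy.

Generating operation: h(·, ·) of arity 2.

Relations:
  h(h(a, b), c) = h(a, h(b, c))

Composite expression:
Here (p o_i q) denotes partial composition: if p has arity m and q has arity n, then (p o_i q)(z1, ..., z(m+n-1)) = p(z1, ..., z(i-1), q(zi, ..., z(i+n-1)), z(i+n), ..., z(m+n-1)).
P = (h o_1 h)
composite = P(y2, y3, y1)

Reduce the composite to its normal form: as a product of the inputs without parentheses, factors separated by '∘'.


Under associativity of h, the answer is the y's in reading order.
h(y2, y3) unparenthesizes to y2 ∘ y3
h(h(y2, y3), y1) unparenthesizes to y2 ∘ y3 ∘ y1

y2 ∘ y3 ∘ y1


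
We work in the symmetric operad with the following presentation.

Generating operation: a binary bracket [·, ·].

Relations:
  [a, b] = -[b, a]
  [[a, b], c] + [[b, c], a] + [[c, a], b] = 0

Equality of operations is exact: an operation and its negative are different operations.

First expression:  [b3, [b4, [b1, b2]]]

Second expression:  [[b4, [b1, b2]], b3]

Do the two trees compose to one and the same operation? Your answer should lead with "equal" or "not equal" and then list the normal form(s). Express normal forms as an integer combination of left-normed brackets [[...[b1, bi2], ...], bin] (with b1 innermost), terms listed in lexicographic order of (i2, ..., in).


not equal — first [[[b1, b2], b4], b3], second -[[[b1, b2], b4], b3]

Normal form of the first expression: [[[b1, b2], b4], b3]
Normal form of the second expression: -[[[b1, b2], b4], b3]
They disagree, so not equal.


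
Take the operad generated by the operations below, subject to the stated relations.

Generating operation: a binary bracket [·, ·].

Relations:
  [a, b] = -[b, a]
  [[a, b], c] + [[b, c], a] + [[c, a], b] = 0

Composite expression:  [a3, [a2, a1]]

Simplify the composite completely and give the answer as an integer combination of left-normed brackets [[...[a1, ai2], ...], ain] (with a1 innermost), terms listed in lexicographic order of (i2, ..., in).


Left-normed coefficients sit on the a1-initial expansion words.
Composite bracket: [a3, [a2, a1]]
Under [a, b] = ab - ba we get 4 signed associative words (2^2 = 4).
Words beginning with a1 determine it all:
  the word a1a2a3 carries sign +1 and contributes +[[a1, a2], a3]

[[a1, a2], a3]


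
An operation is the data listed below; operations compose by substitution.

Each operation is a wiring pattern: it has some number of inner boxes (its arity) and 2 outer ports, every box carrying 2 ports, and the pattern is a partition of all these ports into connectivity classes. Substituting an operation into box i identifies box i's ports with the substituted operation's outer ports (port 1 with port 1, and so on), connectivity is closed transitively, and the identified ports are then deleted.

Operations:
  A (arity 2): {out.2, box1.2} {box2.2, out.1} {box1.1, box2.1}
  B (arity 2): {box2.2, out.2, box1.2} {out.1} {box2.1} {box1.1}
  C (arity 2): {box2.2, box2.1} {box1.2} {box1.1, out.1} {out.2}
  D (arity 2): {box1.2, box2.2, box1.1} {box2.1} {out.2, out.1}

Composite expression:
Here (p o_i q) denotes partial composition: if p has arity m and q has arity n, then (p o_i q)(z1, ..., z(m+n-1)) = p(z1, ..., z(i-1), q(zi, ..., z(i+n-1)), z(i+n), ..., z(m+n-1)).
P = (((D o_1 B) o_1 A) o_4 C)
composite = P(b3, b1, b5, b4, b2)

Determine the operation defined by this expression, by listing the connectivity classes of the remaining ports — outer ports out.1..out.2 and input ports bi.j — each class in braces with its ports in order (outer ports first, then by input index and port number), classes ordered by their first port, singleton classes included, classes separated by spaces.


{out.1, out.2} {b1.1, b3.1} {b1.2} {b2.1, b2.2} {b3.2, b5.2} {b4.1} {b4.2} {b5.1}


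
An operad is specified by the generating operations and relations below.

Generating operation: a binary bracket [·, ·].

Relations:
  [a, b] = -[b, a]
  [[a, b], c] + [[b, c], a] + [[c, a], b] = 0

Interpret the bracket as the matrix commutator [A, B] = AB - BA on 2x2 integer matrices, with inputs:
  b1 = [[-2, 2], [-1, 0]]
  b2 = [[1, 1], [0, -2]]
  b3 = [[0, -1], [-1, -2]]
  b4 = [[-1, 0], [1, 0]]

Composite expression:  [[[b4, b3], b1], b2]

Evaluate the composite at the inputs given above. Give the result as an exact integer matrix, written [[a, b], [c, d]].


[[0, -24], [0, 0]]


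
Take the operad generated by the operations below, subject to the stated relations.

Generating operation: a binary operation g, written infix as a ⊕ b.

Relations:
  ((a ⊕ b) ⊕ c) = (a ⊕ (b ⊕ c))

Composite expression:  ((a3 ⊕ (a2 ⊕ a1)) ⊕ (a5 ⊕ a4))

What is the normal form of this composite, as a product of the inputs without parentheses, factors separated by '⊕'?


a3 ⊕ a2 ⊕ a1 ⊕ a5 ⊕ a4


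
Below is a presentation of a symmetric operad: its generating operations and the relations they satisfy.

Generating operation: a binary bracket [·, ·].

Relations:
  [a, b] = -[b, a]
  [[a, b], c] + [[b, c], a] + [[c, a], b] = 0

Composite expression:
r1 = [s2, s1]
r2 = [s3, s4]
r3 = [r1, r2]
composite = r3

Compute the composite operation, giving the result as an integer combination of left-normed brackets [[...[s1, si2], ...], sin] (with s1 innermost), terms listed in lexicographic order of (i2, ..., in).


-[[[s1, s2], s3], s4] + [[[s1, s2], s4], s3]

A multilinear Lie element is pinned by s1-initial words (s1 innermost).
Composite bracket: [[s2, s1], [s3, s4]]
Under [a, b] = ab - ba we get 8 signed associative words (2^3 = 8).
Keep just the words that open with s1:
  s1s2s3s4 (sign -1) contributes -[[[s1, s2], s3], s4]
  s1s2s4s3 (sign +1) contributes +[[[s1, s2], s4], s3]


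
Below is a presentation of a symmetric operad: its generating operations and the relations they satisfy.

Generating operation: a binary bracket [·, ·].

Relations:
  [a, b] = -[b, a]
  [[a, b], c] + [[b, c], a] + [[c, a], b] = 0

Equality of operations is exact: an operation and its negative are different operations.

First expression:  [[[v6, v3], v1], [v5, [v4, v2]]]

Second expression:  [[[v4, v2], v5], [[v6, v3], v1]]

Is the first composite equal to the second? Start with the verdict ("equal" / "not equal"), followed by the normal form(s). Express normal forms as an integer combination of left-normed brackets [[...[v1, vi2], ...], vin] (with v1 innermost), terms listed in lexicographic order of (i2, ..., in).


equal; the common form is [[[[[v1, v3], v6], v2], v4], v5] - [[[[[v1, v3], v6], v4], v2], v5] - [[[[[v1, v3], v6], v5], v2], v4] + [[[[[v1, v3], v6], v5], v4], v2] - [[[[[v1, v6], v3], v2], v4], v5] + [[[[[v1, v6], v3], v4], v2], v5] + [[[[[v1, v6], v3], v5], v2], v4] - [[[[[v1, v6], v3], v5], v4], v2]

Reducing the first expression gives [[[[[v1, v3], v6], v2], v4], v5] - [[[[[v1, v3], v6], v4], v2], v5] - [[[[[v1, v3], v6], v5], v2], v4] + [[[[[v1, v3], v6], v5], v4], v2] - [[[[[v1, v6], v3], v2], v4], v5] + [[[[[v1, v6], v3], v4], v2], v5] + [[[[[v1, v6], v3], v5], v2], v4] - [[[[[v1, v6], v3], v5], v4], v2]
Reducing the second expression gives [[[[[v1, v3], v6], v2], v4], v5] - [[[[[v1, v3], v6], v4], v2], v5] - [[[[[v1, v3], v6], v5], v2], v4] + [[[[[v1, v3], v6], v5], v4], v2] - [[[[[v1, v6], v3], v2], v4], v5] + [[[[[v1, v6], v3], v4], v2], v5] + [[[[[v1, v6], v3], v5], v2], v4] - [[[[[v1, v6], v3], v5], v4], v2]
Both agree, so they are equal.


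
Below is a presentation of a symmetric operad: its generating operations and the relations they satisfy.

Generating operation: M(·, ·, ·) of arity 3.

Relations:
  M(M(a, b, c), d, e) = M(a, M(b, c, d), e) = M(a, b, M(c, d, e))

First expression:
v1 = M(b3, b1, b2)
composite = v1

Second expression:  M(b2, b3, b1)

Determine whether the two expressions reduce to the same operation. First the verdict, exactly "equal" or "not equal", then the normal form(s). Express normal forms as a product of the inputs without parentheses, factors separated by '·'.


not equal; first: b3 · b1 · b2; second: b2 · b3 · b1

Reducing the first expression gives b3 · b1 · b2
Reducing the second expression gives b2 · b3 · b1
The forms do not match — not equal.


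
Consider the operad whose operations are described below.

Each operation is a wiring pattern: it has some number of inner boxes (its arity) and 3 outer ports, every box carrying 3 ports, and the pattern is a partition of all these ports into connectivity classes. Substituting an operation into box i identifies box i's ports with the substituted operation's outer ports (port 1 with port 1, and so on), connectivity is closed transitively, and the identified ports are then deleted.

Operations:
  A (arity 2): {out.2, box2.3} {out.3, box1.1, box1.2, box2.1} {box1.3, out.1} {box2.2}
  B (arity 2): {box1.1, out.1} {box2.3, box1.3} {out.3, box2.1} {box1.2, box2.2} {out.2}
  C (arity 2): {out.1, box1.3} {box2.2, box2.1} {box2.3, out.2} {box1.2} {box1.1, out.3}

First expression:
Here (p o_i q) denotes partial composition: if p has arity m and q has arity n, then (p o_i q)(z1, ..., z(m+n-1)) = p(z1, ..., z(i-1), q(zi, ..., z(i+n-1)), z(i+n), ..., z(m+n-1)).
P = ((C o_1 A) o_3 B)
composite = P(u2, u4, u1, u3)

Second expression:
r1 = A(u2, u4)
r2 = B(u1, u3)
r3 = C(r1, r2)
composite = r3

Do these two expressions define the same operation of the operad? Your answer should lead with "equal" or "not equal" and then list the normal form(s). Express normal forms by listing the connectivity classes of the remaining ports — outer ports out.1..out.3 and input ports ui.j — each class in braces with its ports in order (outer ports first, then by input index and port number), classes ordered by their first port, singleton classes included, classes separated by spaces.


In normal form, the first expression is {out.1, u2.1, u2.2, u4.1} {out.2, u3.1} {out.3, u2.3} {u1.1} {u1.2, u3.2} {u1.3, u3.3} {u4.2} {u4.3}
In normal form, the second expression is {out.1, u2.1, u2.2, u4.1} {out.2, u3.1} {out.3, u2.3} {u1.1} {u1.2, u3.2} {u1.3, u3.3} {u4.2} {u4.3}
Both agree, so they are equal.

equal; the common form is {out.1, u2.1, u2.2, u4.1} {out.2, u3.1} {out.3, u2.3} {u1.1} {u1.2, u3.2} {u1.3, u3.3} {u4.2} {u4.3}


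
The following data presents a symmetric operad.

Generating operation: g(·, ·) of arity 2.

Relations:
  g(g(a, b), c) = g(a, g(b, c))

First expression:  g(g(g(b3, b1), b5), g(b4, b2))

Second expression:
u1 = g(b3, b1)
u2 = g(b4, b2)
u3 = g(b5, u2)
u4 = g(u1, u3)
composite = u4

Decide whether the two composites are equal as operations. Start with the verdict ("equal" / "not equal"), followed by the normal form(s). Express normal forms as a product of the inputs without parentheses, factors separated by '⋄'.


The first composite normalizes to b3 ⋄ b1 ⋄ b5 ⋄ b4 ⋄ b2
The second composite normalizes to b3 ⋄ b1 ⋄ b5 ⋄ b4 ⋄ b2
The forms coincide; equal.

equal: each reduces to b3 ⋄ b1 ⋄ b5 ⋄ b4 ⋄ b2


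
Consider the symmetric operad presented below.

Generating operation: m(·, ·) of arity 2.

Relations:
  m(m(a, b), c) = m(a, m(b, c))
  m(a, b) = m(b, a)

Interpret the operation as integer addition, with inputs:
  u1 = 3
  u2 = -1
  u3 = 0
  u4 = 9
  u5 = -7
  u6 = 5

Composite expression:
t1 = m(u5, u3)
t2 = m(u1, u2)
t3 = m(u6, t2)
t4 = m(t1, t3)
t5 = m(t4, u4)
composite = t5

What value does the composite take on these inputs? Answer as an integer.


9

m(u5, u3) = -7
m(u1, u2) = 2
m(u6, m(u1, u2)) = 7
m(m(u5, u3), m(u6, m(u1, u2))) = 0
m(m(m(u5, u3), m(u6, m(u1, u2))), u4) = 9


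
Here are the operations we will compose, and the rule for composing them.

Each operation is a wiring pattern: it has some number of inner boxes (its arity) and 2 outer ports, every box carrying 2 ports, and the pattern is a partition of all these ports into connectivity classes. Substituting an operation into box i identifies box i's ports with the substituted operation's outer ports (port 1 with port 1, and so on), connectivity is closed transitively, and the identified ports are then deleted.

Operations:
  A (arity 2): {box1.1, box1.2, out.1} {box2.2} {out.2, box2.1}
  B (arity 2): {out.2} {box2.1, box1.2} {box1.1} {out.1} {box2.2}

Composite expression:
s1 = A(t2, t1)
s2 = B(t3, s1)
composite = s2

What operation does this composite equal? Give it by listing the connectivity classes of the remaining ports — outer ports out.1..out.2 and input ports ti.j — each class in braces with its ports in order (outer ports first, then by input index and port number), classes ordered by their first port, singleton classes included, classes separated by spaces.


{out.1} {out.2} {t1.1} {t1.2} {t2.1, t2.2, t3.2} {t3.1}

After gluing at B, chains via deleted ports link the t-ports.
after A, the pattern on (t2, t1) reads {out.1, t2.1, t2.2} {out.2, t1.1} {t1.2} (out.j = its outer ports)
after B, the pattern on (t3, t2, t1) reads {out.1} {out.2} {t1.1} {t1.2} {t2.1, t2.2, t3.2} {t3.1} (out.j = its outer ports)


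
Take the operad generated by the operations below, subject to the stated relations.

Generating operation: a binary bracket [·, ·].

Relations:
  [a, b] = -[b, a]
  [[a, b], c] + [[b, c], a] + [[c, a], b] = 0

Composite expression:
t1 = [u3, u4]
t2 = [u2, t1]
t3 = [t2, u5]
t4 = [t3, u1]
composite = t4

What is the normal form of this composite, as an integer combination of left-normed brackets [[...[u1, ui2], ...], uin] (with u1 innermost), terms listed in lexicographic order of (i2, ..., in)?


In the tensor algebra, words opening u1 carry the u1-anchored form.
Composite bracket: [[[u2, [u3, u4]], u5], u1]
Full expansion: 16 signed words from ab - ba (2^4 = 16).
Only words starting with u1 matter:
  u1u2u3u4u5 (sign -1) contributes -[[[[u1, u2], u3], u4], u5]
  u1u2u4u3u5 (sign +1) contributes +[[[[u1, u2], u4], u3], u5]
  u1u3u4u2u5 (sign +1) contributes +[[[[u1, u3], u4], u2], u5]
  u1u4u3u2u5 (sign -1) contributes -[[[[u1, u4], u3], u2], u5]
  u1u5u2u3u4 (sign +1) contributes +[[[[u1, u5], u2], u3], u4]
  u1u5u2u4u3 (sign -1) contributes -[[[[u1, u5], u2], u4], u3]
  u1u5u3u4u2 (sign -1) contributes -[[[[u1, u5], u3], u4], u2]
  u1u5u4u3u2 (sign +1) contributes +[[[[u1, u5], u4], u3], u2]

-[[[[u1, u2], u3], u4], u5] + [[[[u1, u2], u4], u3], u5] + [[[[u1, u3], u4], u2], u5] - [[[[u1, u4], u3], u2], u5] + [[[[u1, u5], u2], u3], u4] - [[[[u1, u5], u2], u4], u3] - [[[[u1, u5], u3], u4], u2] + [[[[u1, u5], u4], u3], u2]


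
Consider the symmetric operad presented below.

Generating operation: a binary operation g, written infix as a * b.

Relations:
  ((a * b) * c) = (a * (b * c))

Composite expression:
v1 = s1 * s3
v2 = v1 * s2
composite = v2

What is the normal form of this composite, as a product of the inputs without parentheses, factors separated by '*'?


s1 * s3 * s2

Key point: g is associative — brackets drop, the s-order remains.
(s1 * s3) reduces to s1 * s3
((s1 * s3) * s2) reduces to s1 * s3 * s2


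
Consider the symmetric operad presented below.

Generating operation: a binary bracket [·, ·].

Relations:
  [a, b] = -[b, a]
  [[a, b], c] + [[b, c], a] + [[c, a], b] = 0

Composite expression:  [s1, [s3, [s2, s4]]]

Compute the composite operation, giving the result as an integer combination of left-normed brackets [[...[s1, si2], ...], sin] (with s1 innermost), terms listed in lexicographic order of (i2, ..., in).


-[[[s1, s2], s4], s3] + [[[s1, s3], s2], s4] - [[[s1, s3], s4], s2] + [[[s1, s4], s2], s3]

Left-normed coefficients sit on the s1-initial expansion words.
Composite bracket: [s1, [s3, [s2, s4]]]
The bracket unfolds into 8 signed words via [a, b] = ab - ba (2^3 = 8).
Keep just the words that open with s1:
  s1s2s4s3 (sign -1) contributes -[[[s1, s2], s4], s3]
  s1s3s2s4 (sign +1) contributes +[[[s1, s3], s2], s4]
  s1s3s4s2 (sign -1) contributes -[[[s1, s3], s4], s2]
  s1s4s2s3 (sign +1) contributes +[[[s1, s4], s2], s3]


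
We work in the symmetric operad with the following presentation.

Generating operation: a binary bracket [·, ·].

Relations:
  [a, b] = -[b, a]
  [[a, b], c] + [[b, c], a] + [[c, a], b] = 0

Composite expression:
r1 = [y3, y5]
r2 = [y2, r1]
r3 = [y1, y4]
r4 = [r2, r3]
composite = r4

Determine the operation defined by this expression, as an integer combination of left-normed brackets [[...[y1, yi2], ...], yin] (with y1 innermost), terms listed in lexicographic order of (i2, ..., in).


-[[[[y1, y4], y2], y3], y5] + [[[[y1, y4], y2], y5], y3] + [[[[y1, y4], y3], y5], y2] - [[[[y1, y4], y5], y3], y2]

Antisymmetry and Jacobi reduce to y1-anchored left-normed brackets.
Composite bracket: [[y2, [y3, y5]], [y1, y4]]
Under [a, b] = ab - ba we get 16 signed associative words (2^4 = 16).
Only words starting with y1 matter:
  the word y1y4y2y3y5 carries sign -1 and contributes -[[[[y1, y4], y2], y3], y5]
  the word y1y4y2y5y3 carries sign +1 and contributes +[[[[y1, y4], y2], y5], y3]
  the word y1y4y3y5y2 carries sign +1 and contributes +[[[[y1, y4], y3], y5], y2]
  the word y1y4y5y3y2 carries sign -1 and contributes -[[[[y1, y4], y5], y3], y2]


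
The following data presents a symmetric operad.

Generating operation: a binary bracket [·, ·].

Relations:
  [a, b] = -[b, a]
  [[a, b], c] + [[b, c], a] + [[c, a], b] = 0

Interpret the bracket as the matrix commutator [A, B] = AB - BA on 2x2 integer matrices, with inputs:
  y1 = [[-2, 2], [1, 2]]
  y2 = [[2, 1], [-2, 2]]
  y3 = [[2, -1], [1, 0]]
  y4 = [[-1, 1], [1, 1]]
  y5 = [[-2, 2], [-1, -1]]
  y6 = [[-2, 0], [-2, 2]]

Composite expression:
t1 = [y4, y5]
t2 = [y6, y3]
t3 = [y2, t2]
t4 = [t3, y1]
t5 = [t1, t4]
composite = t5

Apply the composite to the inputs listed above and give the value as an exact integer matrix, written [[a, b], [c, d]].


[[288, -360], [-216, -288]]


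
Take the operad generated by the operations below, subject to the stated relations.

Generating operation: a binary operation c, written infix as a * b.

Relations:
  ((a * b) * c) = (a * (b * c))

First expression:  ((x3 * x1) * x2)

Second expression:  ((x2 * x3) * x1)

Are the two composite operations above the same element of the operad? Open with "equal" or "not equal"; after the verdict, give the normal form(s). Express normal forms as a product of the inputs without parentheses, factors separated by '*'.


not equal; the first gives x3 * x1 * x2 and the second x2 * x3 * x1

The first expression reduces to x3 * x1 * x2
The second expression reduces to x2 * x3 * x1
The forms do not match — not equal.


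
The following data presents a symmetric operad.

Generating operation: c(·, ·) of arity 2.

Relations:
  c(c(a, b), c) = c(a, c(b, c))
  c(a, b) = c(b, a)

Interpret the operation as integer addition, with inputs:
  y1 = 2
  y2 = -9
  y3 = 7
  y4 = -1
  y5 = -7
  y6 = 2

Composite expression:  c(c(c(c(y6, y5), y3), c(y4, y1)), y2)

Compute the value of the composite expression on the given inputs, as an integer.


-6

c(y6, y5) = -5
c(c(y6, y5), y3) = 2
c(y4, y1) = 1
c(c(c(y6, y5), y3), c(y4, y1)) = 3
c(c(c(c(y6, y5), y3), c(y4, y1)), y2) = -6


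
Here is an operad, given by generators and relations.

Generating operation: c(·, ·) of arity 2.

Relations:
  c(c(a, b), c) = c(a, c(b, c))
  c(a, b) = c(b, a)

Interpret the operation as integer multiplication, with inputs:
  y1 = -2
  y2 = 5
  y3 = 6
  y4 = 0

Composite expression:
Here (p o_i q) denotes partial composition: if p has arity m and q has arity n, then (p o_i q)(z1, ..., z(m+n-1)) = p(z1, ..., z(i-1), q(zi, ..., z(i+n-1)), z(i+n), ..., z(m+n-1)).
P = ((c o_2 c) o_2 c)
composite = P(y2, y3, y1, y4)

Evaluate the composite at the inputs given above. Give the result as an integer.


0

c(y3, y1) = -12
c(c(y3, y1), y4) = 0
c(y2, c(c(y3, y1), y4)) = 0


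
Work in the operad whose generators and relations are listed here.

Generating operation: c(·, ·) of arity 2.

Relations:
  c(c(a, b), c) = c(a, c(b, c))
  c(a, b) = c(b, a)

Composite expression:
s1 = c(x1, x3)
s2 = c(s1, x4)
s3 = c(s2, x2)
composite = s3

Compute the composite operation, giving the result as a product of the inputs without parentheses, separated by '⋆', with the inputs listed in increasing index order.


x1 ⋆ x2 ⋆ x3 ⋆ x4

Reordering under c is free, so list the x-inputs canonically.
c(x1, x3) flattens to x1 ⋆ x3
c(c(x1, x3), x4) flattens to x1 ⋆ x3 ⋆ x4
c(c(c(x1, x3), x4), x2) flattens to x1 ⋆ x3 ⋆ x4 ⋆ x2
rearranged into index order: x1 ⋆ x2 ⋆ x3 ⋆ x4


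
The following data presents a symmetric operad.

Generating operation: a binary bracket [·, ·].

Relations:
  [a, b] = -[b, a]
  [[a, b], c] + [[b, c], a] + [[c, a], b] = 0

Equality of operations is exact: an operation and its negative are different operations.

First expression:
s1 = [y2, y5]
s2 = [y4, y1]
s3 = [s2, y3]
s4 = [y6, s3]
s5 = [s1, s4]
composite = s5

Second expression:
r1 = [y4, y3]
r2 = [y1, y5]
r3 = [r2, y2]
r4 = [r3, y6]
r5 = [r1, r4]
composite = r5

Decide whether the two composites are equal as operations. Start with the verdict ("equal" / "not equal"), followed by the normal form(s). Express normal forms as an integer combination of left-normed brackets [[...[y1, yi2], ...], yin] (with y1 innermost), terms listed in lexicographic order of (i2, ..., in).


not equal: they reduce to -[[[[[y1, y4], y3], y6], y2], y5] + [[[[[y1, y4], y3], y6], y5], y2] and [[[[[y1, y5], y2], y6], y3], y4] - [[[[[y1, y5], y2], y6], y4], y3]

Normal form of the first expression: -[[[[[y1, y4], y3], y6], y2], y5] + [[[[[y1, y4], y3], y6], y5], y2]
Normal form of the second expression: [[[[[y1, y5], y2], y6], y3], y4] - [[[[[y1, y5], y2], y6], y4], y3]
The forms do not match — not equal.


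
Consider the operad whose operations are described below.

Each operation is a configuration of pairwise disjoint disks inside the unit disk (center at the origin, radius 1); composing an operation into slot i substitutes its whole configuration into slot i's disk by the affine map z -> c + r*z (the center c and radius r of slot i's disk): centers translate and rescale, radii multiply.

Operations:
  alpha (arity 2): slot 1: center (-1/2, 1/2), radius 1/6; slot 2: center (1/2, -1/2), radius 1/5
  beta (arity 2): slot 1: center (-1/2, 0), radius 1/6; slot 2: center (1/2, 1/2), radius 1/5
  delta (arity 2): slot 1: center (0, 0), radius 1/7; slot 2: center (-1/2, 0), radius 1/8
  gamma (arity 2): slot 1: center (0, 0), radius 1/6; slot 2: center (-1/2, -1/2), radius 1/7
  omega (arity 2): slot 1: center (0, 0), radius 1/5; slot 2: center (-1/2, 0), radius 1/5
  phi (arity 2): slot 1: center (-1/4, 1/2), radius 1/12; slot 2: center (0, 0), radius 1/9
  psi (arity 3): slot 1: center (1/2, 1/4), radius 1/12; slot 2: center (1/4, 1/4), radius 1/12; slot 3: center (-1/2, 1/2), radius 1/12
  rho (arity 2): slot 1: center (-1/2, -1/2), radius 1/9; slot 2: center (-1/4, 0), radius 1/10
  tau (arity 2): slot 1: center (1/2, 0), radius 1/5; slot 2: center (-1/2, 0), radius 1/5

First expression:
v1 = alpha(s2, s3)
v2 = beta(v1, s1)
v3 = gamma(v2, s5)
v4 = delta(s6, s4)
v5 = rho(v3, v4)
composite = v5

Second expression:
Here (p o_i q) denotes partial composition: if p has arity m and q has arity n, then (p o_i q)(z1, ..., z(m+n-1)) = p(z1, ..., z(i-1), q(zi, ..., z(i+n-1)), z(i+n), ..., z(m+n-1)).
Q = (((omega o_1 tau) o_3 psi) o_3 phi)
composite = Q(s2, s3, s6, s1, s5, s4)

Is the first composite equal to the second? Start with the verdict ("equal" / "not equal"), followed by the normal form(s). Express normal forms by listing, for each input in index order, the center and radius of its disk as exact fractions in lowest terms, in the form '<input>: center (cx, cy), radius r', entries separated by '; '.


The first expression reduces to s1: center (-53/108, -53/108), radius 1/270; s2: center (-331/648, -323/648), radius 1/1944; s3: center (-329/648, -325/648), radius 1/1620; s4: center (-3/10, 0), radius 1/80; s5: center (-5/9, -5/9), radius 1/63; s6: center (-1/4, 0), radius 1/70
The second expression reduces to s1: center (-2/5, 1/20), radius 1/540; s2: center (1/10, 0), radius 1/25; s3: center (-1/10, 0), radius 1/25; s4: center (-3/5, 1/10), radius 1/60; s5: center (-9/20, 1/20), radius 1/60; s6: center (-97/240, 7/120), radius 1/720
The normal forms differ: not equal.

not equal — first s1: center (-53/108, -53/108), radius 1/270; s2: center (-331/648, -323/648), radius 1/1944; s3: center (-329/648, -325/648), radius 1/1620; s4: center (-3/10, 0), radius 1/80; s5: center (-5/9, -5/9), radius 1/63; s6: center (-1/4, 0), radius 1/70, second s1: center (-2/5, 1/20), radius 1/540; s2: center (1/10, 0), radius 1/25; s3: center (-1/10, 0), radius 1/25; s4: center (-3/5, 1/10), radius 1/60; s5: center (-9/20, 1/20), radius 1/60; s6: center (-97/240, 7/120), radius 1/720


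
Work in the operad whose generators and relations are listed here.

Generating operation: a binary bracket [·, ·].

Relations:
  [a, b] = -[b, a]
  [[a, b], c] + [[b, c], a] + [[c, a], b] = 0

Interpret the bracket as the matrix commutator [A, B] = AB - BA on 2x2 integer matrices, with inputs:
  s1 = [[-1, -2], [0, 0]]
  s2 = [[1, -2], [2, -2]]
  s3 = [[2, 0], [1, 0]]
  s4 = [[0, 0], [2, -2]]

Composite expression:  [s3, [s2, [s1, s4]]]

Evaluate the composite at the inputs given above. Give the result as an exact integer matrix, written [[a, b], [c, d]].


[[4, -8], [20, -4]]

[s1, s4] = [[-4, 4], [2, 4]]
[s2, [s1, s4]] = [[-12, -4], [-22, 12]]
[s3, [s2, [s1, s4]]] = [[4, -8], [20, -4]]


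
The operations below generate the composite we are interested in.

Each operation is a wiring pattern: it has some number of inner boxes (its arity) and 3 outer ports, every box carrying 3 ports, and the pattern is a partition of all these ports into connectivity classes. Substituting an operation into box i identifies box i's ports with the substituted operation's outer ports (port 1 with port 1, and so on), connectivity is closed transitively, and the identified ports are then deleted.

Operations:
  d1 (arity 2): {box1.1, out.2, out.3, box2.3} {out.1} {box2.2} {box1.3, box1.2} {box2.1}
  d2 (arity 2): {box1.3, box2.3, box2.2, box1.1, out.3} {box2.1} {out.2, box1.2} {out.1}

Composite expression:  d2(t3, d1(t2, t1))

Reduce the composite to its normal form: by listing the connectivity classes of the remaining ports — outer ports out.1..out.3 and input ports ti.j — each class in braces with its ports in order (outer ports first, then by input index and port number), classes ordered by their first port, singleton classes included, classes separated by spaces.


{out.1} {out.2, t3.2} {out.3, t1.3, t2.1, t3.1, t3.3} {t1.1} {t1.2} {t2.2, t2.3}


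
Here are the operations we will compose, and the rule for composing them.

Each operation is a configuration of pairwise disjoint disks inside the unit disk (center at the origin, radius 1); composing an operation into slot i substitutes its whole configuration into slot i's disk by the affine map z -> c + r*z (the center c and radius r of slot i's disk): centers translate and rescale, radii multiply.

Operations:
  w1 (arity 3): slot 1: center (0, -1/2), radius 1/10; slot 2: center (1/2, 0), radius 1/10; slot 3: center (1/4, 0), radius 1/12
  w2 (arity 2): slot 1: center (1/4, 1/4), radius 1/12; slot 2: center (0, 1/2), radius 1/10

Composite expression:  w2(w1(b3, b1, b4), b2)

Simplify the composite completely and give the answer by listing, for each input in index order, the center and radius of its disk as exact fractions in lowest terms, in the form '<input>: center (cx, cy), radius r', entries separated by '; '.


b1: center (7/24, 1/4), radius 1/120; b2: center (0, 1/2), radius 1/10; b3: center (1/4, 5/24), radius 1/120; b4: center (13/48, 1/4), radius 1/144

Below w2, radii multiply path by path; the b-disk centers shift.
input b3: composing its 2 substitution steps yields center (1/4, 5/24), radius 1/120
input b1: composing its 2 substitution steps yields center (7/24, 1/4), radius 1/120
input b4: composing its 2 substitution steps yields center (13/48, 1/4), radius 1/144
input b2: composing its 1 substitution step yields center (0, 1/2), radius 1/10


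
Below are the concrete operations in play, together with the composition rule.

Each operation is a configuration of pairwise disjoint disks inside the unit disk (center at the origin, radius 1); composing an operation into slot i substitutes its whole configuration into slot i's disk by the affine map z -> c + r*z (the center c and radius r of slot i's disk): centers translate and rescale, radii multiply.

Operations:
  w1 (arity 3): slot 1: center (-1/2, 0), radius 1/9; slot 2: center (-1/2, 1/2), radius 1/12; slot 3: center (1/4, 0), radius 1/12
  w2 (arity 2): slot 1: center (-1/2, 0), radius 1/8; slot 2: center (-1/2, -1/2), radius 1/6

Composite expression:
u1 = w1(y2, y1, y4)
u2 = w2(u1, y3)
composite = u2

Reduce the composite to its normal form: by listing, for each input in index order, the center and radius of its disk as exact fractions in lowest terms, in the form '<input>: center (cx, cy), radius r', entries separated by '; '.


y1: center (-9/16, 1/16), radius 1/96; y2: center (-9/16, 0), radius 1/72; y3: center (-1/2, -1/2), radius 1/6; y4: center (-15/32, 0), radius 1/96

Below w2, radii multiply path by path; the y-disk centers shift.
input y2: composing its 2 substitution steps yields center (-9/16, 0), radius 1/72
input y1: composing its 2 substitution steps yields center (-9/16, 1/16), radius 1/96
input y4: composing its 2 substitution steps yields center (-15/32, 0), radius 1/96
input y3: composing its 1 substitution step yields center (-1/2, -1/2), radius 1/6
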